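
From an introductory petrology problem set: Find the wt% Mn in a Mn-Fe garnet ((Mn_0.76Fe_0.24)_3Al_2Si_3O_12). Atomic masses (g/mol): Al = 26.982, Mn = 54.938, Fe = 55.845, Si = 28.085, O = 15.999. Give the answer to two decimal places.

Molar mass of (Mn_0.76Fe_0.24)_3Al_2Si_3O_12: 2.28*54.938 + 0.72*55.845 + 2*26.982 + 3*28.085 + 12*15.999 = 495.674 g/mol.
Mass of Mn per formula unit: 2.28 × 54.938 = 125.259 g.
Weight fraction Mn = 125.259 / 495.674 = 0.2527.

25.27 weight percent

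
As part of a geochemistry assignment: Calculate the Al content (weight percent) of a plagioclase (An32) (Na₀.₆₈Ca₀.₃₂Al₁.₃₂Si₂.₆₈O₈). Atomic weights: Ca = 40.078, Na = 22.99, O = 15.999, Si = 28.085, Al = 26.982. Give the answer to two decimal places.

Molar mass of Na₀.₆₈Ca₀.₃₂Al₁.₃₂Si₂.₆₈O₈: 0.68*22.99 + 0.32*40.078 + 1.32*26.982 + 2.68*28.085 + 8*15.999 = 267.334 g/mol.
Mass of Al per formula unit: 1.32 × 26.982 = 35.616 g.
Weight fraction Al = 35.616 / 267.334 = 0.1332.

13.32 weight percent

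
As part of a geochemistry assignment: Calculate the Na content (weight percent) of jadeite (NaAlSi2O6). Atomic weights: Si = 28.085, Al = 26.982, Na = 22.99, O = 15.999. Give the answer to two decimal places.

Formula mass = 1×22.99 + 1×26.982 + 2×28.085 + 6×15.999 = 202.136 g/mol, of which 22.990 g is Na.
So Na makes up 22.990/202.136 = 0.1137 of the mass, i.e. 11.37%.

11.37 weight percent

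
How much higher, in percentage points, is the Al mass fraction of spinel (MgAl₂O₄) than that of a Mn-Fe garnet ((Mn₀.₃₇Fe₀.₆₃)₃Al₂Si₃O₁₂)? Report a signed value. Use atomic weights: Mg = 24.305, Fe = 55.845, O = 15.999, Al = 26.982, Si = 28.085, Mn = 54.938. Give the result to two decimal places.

M(MgAl₂O₄) = 142.265 g/mol, so wt% Al = 53.964/142.265 × 100 = 37.93%.
M((Mn₀.₃₇Fe₀.₆₃)₃Al₂Si₃O₁₂) = 496.735 g/mol, so wt% Al = 53.964/496.735 × 100 = 10.86%.
37.93 − 10.86 = 27.07 pp.

27.07 percentage points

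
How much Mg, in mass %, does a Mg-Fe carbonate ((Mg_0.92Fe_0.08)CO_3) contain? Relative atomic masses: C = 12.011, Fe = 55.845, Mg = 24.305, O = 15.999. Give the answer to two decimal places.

Molar mass of (Mg_0.92Fe_0.08)CO_3: 0.92·24.305 + 0.08·55.845 + 1·12.011 + 3·15.999 = 86.836 g/mol.
Mass of Mg per formula unit: 0.92 × 24.305 = 22.361 g.
Weight fraction Mg = 22.361 / 86.836 = 0.2575.

25.75 mass %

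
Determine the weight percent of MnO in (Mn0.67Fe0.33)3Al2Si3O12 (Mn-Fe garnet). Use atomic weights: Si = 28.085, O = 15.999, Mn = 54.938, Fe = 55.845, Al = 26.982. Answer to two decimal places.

28.75 wt%

Formula mass = 495.919 g/mol.
2.01 Mn → 2.0100 mol MnO per formula unit; M(MnO) = 70.937, so MnO mass = 142.583 g.
142.583/495.919 × 100 = 28.75 wt%.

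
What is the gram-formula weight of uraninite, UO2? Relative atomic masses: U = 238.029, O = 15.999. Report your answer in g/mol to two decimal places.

270.03 g/mol

The formula mass is the sum 1(238.029) + 2(15.999).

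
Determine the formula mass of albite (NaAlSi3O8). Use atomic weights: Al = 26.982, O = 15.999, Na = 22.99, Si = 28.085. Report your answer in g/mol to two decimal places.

The formula mass is the sum 1·22.99 + 1·26.982 + 3·28.085 + 8·15.999.

262.22 g/mol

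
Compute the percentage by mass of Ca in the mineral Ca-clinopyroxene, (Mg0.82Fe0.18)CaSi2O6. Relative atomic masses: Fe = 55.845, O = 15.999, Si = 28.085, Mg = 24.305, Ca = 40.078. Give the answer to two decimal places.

18.03 wt%

Formula mass = 0.82*24.305 + 0.18*55.845 + 1*40.078 + 2*28.085 + 6*15.999 = 222.224 g/mol, of which 40.078 g is Ca.
So Ca makes up 40.078/222.224 = 0.1803 of the mass, i.e. 18.03%.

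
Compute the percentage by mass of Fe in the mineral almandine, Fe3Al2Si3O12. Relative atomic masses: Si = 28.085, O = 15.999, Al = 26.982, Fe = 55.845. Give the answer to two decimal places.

Formula mass = 3·55.845 + 2·26.982 + 3·28.085 + 12·15.999 = 497.742 g/mol, of which 167.535 g is Fe.
So Fe makes up 167.535/497.742 = 0.3366 of the mass, i.e. 33.66%.

33.66 wt%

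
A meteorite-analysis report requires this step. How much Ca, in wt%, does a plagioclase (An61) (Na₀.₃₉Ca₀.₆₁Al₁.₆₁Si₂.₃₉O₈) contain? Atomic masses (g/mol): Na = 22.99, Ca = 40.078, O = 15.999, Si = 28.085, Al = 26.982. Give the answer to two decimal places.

8.99 wt%

Formula mass = 0.39·22.99 + 0.61·40.078 + 1.61·26.982 + 2.39·28.085 + 8·15.999 = 271.970 g/mol, of which 24.448 g is Ca.
So Ca makes up 24.448/271.970 = 0.0899 of the mass, i.e. 8.99%.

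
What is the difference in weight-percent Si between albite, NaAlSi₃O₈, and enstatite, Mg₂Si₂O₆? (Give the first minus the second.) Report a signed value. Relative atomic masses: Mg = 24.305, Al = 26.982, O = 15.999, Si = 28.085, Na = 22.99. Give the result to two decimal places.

4.15 percentage points

M(NaAlSi₃O₈) = 262.219 g/mol, so wt% Si = 84.255/262.219 × 100 = 32.13%.
M(Mg₂Si₂O₆) = 200.774 g/mol, so wt% Si = 56.170/200.774 × 100 = 27.98%.
32.13 − 27.98 = 4.15 pp.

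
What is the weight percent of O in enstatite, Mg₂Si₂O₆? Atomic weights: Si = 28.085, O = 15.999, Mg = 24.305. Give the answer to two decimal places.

47.81 mass %

Molar mass of Mg₂Si₂O₆: 2*24.305 + 2*28.085 + 6*15.999 = 200.774 g/mol.
Mass of O per formula unit: 6 × 15.999 = 95.994 g.
Weight fraction O = 95.994 / 200.774 = 0.4781.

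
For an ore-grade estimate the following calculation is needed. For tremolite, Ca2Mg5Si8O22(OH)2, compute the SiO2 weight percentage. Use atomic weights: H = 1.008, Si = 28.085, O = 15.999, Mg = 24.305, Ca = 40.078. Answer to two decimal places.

Formula mass = 812.353 g/mol.
8 Si → 8.0000 mol SiO2 per formula unit; M(SiO2) = 60.083, so SiO2 mass = 480.664 g.
480.664/812.353 × 100 = 59.17 wt%.

59.17 wt%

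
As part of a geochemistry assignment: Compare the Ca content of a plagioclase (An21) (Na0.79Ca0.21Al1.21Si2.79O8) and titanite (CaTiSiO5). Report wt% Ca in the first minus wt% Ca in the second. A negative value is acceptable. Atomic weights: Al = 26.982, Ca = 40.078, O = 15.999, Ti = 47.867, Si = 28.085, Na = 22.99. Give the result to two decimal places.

-17.28 percentage points

M(Na0.79Ca0.21Al1.21Si2.79O8) = 265.576 g/mol, so wt% Ca = 8.416/265.576 × 100 = 3.17%.
M(CaTiSiO5) = 196.025 g/mol, so wt% Ca = 40.078/196.025 × 100 = 20.45%.
3.17 − 20.45 = -17.28 pp.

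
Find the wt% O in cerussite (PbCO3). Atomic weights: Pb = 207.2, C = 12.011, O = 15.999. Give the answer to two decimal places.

M(PbCO3) = 267.208 g/mol.
O contributes 3 × 15.999 = 47.997 g per mole.
47.997/267.208 = 0.1796 → 17.96%.

17.96 mass %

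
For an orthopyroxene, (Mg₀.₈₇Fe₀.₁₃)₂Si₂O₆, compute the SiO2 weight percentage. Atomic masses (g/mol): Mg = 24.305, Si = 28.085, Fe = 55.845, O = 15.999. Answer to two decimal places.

57.50 wt%

Molar mass of (Mg₀.₈₇Fe₀.₁₃)₂Si₂O₆ = 1.74×24.305 + 0.26×55.845 + 2×28.085 + 6×15.999 = 208.974 g/mol.
Each formula unit contains 2 Si, equivalent to 2/1 = 2.0000 mol SiO2.
M(SiO2) = 1×28.085 + 2×15.999 = 60.083 g/mol.
Mass of SiO2 per formula unit = 2.0000 × 60.083 = 120.166 g.
SiO2 wt% = 120.166 / 208.974 × 100 = 57.50%.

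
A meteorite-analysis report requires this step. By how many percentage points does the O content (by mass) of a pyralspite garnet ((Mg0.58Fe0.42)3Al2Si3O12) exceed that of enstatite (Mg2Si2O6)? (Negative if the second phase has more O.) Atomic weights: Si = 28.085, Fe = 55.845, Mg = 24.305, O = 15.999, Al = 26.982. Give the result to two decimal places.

First mineral: 191.988 g O in 442.862 g formula = 43.35 wt% O.
Second mineral: 95.994 g O in 200.774 g formula = 47.81 wt% O.
43.35% − 47.81% gives a difference of -4.46 percentage points.

-4.46 percentage points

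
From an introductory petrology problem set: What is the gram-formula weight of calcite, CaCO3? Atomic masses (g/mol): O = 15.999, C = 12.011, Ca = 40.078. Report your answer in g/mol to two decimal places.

100.09 g/mol

Ca: 1 × 40.078 = 40.0780
C: 1 × 12.011 = 12.0110
O: 3 × 15.999 = 47.9970
Summing the contributions gives the formula mass.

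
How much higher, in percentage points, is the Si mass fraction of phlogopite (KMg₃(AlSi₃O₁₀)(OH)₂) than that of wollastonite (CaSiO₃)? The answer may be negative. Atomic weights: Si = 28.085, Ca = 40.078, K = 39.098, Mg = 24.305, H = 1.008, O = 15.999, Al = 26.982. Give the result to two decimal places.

-3.99 percentage points

M(KMg₃(AlSi₃O₁₀)(OH)₂) = 417.254 g/mol, so wt% Si = 84.255/417.254 × 100 = 20.19%.
M(CaSiO₃) = 116.160 g/mol, so wt% Si = 28.085/116.160 × 100 = 24.18%.
20.19 − 24.18 = -3.99 pp.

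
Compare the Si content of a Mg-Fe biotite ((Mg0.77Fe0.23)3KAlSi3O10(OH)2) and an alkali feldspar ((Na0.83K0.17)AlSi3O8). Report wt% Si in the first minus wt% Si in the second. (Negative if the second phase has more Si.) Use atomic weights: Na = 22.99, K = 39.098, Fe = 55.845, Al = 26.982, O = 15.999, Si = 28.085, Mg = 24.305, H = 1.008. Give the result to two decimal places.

M((Mg0.77Fe0.23)3KAlSi3O10(OH)2) = 439.017 g/mol, so wt% Si = 84.255/439.017 × 100 = 19.19%.
M((Na0.83K0.17)AlSi3O8) = 264.957 g/mol, so wt% Si = 84.255/264.957 × 100 = 31.80%.
19.19 − 31.80 = -12.61 pp.

-12.61 percentage points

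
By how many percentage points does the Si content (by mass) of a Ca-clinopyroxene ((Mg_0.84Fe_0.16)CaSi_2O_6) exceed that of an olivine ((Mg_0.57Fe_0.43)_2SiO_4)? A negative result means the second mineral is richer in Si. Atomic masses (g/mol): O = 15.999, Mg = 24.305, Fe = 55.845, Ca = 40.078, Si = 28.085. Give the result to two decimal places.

M((Mg_0.84Fe_0.16)CaSi_2O_6) = 221.593 g/mol, so wt% Si = 56.170/221.593 × 100 = 25.35%.
M((Mg_0.57Fe_0.43)_2SiO_4) = 167.815 g/mol, so wt% Si = 28.085/167.815 × 100 = 16.74%.
25.35 − 16.74 = 8.61 pp.

8.61 percentage points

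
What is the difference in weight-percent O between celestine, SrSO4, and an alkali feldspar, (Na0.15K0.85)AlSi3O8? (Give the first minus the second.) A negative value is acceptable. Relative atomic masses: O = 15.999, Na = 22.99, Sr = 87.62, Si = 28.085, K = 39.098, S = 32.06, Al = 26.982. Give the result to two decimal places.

First mineral: 63.996 g O in 183.676 g formula = 34.84 wt% O.
Second mineral: 127.992 g O in 275.911 g formula = 46.39 wt% O.
34.84% − 46.39% gives a difference of -11.55 percentage points.

-11.55 percentage points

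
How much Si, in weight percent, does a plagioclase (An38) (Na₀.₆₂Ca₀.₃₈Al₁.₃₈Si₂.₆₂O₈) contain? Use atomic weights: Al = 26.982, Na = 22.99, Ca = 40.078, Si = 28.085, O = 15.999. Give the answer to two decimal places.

27.43 weight percent

M(Na₀.₆₂Ca₀.₃₈Al₁.₃₈Si₂.₆₂O₈) = 268.293 g/mol.
Si contributes 2.62 × 28.085 = 73.583 g per mole.
73.583/268.293 = 0.2743 → 27.43%.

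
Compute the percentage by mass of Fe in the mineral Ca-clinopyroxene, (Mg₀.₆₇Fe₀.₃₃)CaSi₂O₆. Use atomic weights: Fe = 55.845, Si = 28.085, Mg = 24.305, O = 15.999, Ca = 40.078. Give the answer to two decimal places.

8.12 weight percent

M((Mg₀.₆₇Fe₀.₃₃)CaSi₂O₆) = 226.955 g/mol.
Fe contributes 0.33 × 55.845 = 18.429 g per mole.
18.429/226.955 = 0.0812 → 8.12%.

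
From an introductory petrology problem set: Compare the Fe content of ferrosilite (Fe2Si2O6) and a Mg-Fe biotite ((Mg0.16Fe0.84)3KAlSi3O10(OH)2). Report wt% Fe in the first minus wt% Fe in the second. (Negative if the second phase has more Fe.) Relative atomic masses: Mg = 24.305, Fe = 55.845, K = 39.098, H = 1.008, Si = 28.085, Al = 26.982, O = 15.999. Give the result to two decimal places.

M(Fe2Si2O6) = 263.854 g/mol, so wt% Fe = 111.690/263.854 × 100 = 42.33%.
M((Mg0.16Fe0.84)3KAlSi3O10(OH)2) = 496.735 g/mol, so wt% Fe = 140.729/496.735 × 100 = 28.33%.
42.33 − 28.33 = 14.00 pp.

14.00 percentage points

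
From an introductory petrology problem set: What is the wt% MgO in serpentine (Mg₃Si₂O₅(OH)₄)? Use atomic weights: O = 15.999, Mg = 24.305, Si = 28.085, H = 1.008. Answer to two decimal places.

Molar mass of Mg₃Si₂O₅(OH)₄ = 3×24.305 + 2×28.085 + 9×15.999 + 4×1.008 = 277.108 g/mol.
Each formula unit contains 3 Mg, equivalent to 3/1 = 3.0000 mol MgO.
M(MgO) = 1×24.305 + 1×15.999 = 40.304 g/mol.
Mass of MgO per formula unit = 3.0000 × 40.304 = 120.912 g.
MgO wt% = 120.912 / 277.108 × 100 = 43.63%.

43.63 wt%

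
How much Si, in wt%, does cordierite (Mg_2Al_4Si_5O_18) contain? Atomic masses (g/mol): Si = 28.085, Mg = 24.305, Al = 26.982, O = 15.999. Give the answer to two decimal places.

24.01 wt%

Molar mass of Mg_2Al_4Si_5O_18: 2·24.305 + 4·26.982 + 5·28.085 + 18·15.999 = 584.945 g/mol.
Mass of Si per formula unit: 5 × 28.085 = 140.425 g.
Weight fraction Si = 140.425 / 584.945 = 0.2401.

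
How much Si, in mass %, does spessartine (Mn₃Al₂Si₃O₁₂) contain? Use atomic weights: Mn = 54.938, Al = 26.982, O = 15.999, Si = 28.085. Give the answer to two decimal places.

M(Mn₃Al₂Si₃O₁₂) = 495.021 g/mol.
Si contributes 3 × 28.085 = 84.255 g per mole.
84.255/495.021 = 0.1702 → 17.02%.

17.02 mass %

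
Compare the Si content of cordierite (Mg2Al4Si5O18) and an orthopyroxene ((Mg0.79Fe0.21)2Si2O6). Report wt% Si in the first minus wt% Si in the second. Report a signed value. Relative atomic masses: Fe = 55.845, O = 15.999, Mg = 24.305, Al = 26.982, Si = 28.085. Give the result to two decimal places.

-2.24 percentage points

First mineral: 140.425 g Si in 584.945 g formula = 24.01 wt% Si.
Second mineral: 56.170 g Si in 214.021 g formula = 26.25 wt% Si.
24.01% − 26.25% gives a difference of -2.24 percentage points.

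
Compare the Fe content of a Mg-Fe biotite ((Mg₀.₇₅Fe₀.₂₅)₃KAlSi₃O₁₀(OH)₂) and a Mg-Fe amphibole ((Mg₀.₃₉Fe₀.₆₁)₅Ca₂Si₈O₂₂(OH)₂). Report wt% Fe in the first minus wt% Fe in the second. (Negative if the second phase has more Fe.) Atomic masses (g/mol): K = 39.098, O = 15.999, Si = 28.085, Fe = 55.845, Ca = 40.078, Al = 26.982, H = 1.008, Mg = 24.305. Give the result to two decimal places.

-9.25 percentage points

First mineral: 41.884 g Fe in 440.909 g formula = 9.50 wt% Fe.
Second mineral: 170.327 g Fe in 908.550 g formula = 18.75 wt% Fe.
9.50% − 18.75% gives a difference of -9.25 percentage points.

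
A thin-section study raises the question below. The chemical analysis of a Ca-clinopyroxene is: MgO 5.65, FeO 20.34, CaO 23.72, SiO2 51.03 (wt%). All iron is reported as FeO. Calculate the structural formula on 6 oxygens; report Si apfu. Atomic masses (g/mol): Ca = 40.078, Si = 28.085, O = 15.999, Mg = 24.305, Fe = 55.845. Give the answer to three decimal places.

2.002 Si apfu

5.65 wt% MgO ÷ 40.304 g/mol = 0.14018 mol, giving 0.14018 Mg and 0.14018 O.
20.34 wt% FeO ÷ 71.844 g/mol = 0.28311 mol, giving 0.28311 Fe and 0.28311 O.
23.72 wt% CaO ÷ 56.077 g/mol = 0.42299 mol, giving 0.42299 Ca and 0.42299 O.
51.03 wt% SiO2 ÷ 60.083 g/mol = 0.84933 mol, giving 0.84933 Si and 1.69866 O.
Oxygen sums to 2.54494; scaling by 6/2.54494 = 2.35762 puts the formula on 6 O.
Si: 0.84933 × 2.35762 = 2.002 atoms per formula unit.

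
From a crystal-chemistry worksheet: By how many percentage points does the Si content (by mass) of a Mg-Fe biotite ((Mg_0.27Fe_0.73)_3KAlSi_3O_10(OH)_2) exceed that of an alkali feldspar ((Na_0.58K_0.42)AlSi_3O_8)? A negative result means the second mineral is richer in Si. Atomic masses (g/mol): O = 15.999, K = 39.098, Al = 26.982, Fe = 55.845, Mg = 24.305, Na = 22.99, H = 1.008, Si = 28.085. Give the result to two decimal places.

-14.00 percentage points

First mineral: 84.255 g Si in 486.327 g formula = 17.32 wt% Si.
Second mineral: 84.255 g Si in 268.984 g formula = 31.32 wt% Si.
17.32% − 31.32% gives a difference of -14.00 percentage points.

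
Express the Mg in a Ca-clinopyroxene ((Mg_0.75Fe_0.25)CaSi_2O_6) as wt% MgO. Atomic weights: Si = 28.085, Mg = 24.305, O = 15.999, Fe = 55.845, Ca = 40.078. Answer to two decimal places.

Formula mass = 224.432 g/mol.
0.75 Mg → 0.7500 mol MgO per formula unit; M(MgO) = 40.304, so MgO mass = 30.228 g.
30.228/224.432 × 100 = 13.47 wt%.

13.47 wt%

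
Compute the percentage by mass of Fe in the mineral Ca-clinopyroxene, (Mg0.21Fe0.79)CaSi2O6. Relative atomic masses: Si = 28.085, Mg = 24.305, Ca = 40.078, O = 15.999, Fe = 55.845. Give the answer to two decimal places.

18.27 wt%

M((Mg0.21Fe0.79)CaSi2O6) = 241.464 g/mol.
Fe contributes 0.79 × 55.845 = 44.118 g per mole.
44.118/241.464 = 0.1827 → 18.27%.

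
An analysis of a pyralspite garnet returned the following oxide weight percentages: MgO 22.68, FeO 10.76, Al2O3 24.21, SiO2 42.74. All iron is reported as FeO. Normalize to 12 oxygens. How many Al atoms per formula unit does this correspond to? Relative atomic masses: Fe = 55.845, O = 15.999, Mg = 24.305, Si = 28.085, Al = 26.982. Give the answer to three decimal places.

MgO: 22.68/40.304 = 0.56272 mol → 0.56272 mol Mg, 0.56272 mol O.
FeO: 10.76/71.844 = 0.14977 mol → 0.14977 mol Fe, 0.14977 mol O.
Al2O3: 24.21/101.961 = 0.23744 mol → 0.47488 mol Al, 0.71232 mol O.
SiO2: 42.74/60.083 = 0.71135 mol → 0.71135 mol Si, 1.42270 mol O.
Total oxygen = 2.84751 mol. Normalization factor = 12/2.84751 = 4.21421.
Al per 12 O = 0.47488 × 4.21421 = 2.001.

2.001 Al apfu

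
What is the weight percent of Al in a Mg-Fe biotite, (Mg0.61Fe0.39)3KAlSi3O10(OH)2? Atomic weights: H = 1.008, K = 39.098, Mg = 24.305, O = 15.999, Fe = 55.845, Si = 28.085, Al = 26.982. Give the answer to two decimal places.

Molar mass of (Mg0.61Fe0.39)3KAlSi3O10(OH)2: 1.83·24.305 + 1.17·55.845 + 1·39.098 + 1·26.982 + 3·28.085 + 12·15.999 + 2·1.008 = 454.156 g/mol.
Mass of Al per formula unit: 1 × 26.982 = 26.982 g.
Weight fraction Al = 26.982 / 454.156 = 0.0594.

5.94 mass %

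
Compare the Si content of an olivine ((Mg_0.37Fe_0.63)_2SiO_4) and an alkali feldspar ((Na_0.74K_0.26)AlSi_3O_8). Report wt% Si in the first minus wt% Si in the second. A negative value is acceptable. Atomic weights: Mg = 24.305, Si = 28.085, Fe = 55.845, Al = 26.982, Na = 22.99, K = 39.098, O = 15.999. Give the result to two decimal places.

-16.06 percentage points

M((Mg_0.37Fe_0.63)_2SiO_4) = 180.431 g/mol, so wt% Si = 28.085/180.431 × 100 = 15.57%.
M((Na_0.74K_0.26)AlSi_3O_8) = 266.407 g/mol, so wt% Si = 84.255/266.407 × 100 = 31.63%.
15.57 − 31.63 = -16.06 pp.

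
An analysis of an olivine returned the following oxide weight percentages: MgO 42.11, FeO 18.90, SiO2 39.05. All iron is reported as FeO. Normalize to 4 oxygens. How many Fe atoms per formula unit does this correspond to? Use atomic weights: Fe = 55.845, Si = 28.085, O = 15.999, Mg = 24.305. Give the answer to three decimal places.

0.404 Fe apfu

MgO: 42.11/40.304 = 1.04481 mol → 1.04481 mol Mg, 1.04481 mol O.
FeO: 18.90/71.844 = 0.26307 mol → 0.26307 mol Fe, 0.26307 mol O.
SiO2: 39.05/60.083 = 0.64993 mol → 0.64993 mol Si, 1.29986 mol O.
Total oxygen = 2.60774 mol. Normalization factor = 4/2.60774 = 1.53390.
Fe per 4 O = 0.26307 × 1.53390 = 0.404.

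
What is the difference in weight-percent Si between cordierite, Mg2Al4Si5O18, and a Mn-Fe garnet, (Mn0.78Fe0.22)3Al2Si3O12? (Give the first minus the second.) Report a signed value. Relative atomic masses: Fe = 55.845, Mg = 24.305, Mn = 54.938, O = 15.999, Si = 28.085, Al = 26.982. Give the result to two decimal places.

Si in Mg2Al4Si5O18: molar mass 584.945 g/mol; 5×28.085 = 140.425 g → 24.01 wt%.
Si in (Mn0.78Fe0.22)3Al2Si3O12: molar mass 495.620 g/mol; 3×28.085 = 84.255 g → 17.00 wt%.
Difference = 24.01 − 17.00 = 7.01 percentage points.

7.01 percentage points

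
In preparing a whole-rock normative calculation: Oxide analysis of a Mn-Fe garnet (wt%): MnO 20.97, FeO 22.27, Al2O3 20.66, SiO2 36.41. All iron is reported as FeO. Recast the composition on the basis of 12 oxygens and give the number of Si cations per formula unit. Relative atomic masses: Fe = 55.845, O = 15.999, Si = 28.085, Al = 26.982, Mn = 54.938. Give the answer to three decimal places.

2.998 Si apfu

MnO: 20.97/70.937 = 0.29561 mol → 0.29561 mol Mn, 0.29561 mol O.
FeO: 22.27/71.844 = 0.30998 mol → 0.30998 mol Fe, 0.30998 mol O.
Al2O3: 20.66/101.961 = 0.20263 mol → 0.40526 mol Al, 0.60789 mol O.
SiO2: 36.41/60.083 = 0.60600 mol → 0.60600 mol Si, 1.21200 mol O.
Total oxygen = 2.42548 mol. Normalization factor = 12/2.42548 = 4.94747.
Si per 12 O = 0.60600 × 4.94747 = 2.998.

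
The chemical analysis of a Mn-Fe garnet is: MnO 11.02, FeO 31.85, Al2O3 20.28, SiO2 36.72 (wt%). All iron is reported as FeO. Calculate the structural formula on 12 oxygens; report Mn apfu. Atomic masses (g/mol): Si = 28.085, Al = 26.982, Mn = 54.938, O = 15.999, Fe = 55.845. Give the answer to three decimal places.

0.771 Mn apfu

MnO: 11.02/70.937 = 0.15535 mol → 0.15535 mol Mn, 0.15535 mol O.
FeO: 31.85/71.844 = 0.44332 mol → 0.44332 mol Fe, 0.44332 mol O.
Al2O3: 20.28/101.961 = 0.19890 mol → 0.39780 mol Al, 0.59670 mol O.
SiO2: 36.72/60.083 = 0.61115 mol → 0.61115 mol Si, 1.22230 mol O.
Total oxygen = 2.41767 mol. Normalization factor = 12/2.41767 = 4.96346.
Mn per 12 O = 0.15535 × 4.96346 = 0.771.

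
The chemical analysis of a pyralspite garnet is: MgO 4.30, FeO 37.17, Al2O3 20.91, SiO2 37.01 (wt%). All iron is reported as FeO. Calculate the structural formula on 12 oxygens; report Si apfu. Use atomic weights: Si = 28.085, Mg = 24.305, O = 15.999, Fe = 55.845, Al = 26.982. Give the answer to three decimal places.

4.30 wt% MgO ÷ 40.304 g/mol = 0.10669 mol, giving 0.10669 Mg and 0.10669 O.
37.17 wt% FeO ÷ 71.844 g/mol = 0.51737 mol, giving 0.51737 Fe and 0.51737 O.
20.91 wt% Al2O3 ÷ 101.961 g/mol = 0.20508 mol, giving 0.41016 Al and 0.61524 O.
37.01 wt% SiO2 ÷ 60.083 g/mol = 0.61598 mol, giving 0.61598 Si and 1.23196 O.
Oxygen sums to 2.47126; scaling by 12/2.47126 = 4.85582 puts the formula on 12 O.
Si: 0.61598 × 4.85582 = 2.991 atoms per formula unit.

2.991 Si apfu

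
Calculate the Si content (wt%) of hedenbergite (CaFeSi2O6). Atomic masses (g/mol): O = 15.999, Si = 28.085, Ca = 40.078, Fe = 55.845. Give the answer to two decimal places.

22.64 wt%

Molar mass of CaFeSi2O6: 1·40.078 + 1·55.845 + 2·28.085 + 6·15.999 = 248.087 g/mol.
Mass of Si per formula unit: 2 × 28.085 = 56.170 g.
Weight fraction Si = 56.170 / 248.087 = 0.2264.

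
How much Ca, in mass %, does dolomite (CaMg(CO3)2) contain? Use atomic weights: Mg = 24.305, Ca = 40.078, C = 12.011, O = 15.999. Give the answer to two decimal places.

M(CaMg(CO3)2) = 184.399 g/mol.
Ca contributes 1 × 40.078 = 40.078 g per mole.
40.078/184.399 = 0.2173 → 21.73%.

21.73 mass %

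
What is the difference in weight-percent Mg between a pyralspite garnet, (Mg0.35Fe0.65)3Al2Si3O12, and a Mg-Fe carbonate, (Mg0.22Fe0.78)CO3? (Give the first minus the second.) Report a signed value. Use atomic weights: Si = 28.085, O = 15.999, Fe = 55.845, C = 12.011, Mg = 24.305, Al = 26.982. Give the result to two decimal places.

0.58 percentage points

M((Mg0.35Fe0.65)3Al2Si3O12) = 464.625 g/mol, so wt% Mg = 25.520/464.625 × 100 = 5.49%.
M((Mg0.22Fe0.78)CO3) = 108.914 g/mol, so wt% Mg = 5.347/108.914 × 100 = 4.91%.
5.49 − 4.91 = 0.58 pp.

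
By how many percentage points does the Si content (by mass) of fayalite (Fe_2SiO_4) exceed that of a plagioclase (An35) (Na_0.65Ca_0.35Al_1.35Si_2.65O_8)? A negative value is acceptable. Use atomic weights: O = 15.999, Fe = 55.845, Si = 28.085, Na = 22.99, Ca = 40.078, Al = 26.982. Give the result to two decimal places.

First mineral: 28.085 g Si in 203.771 g formula = 13.78 wt% Si.
Second mineral: 74.425 g Si in 267.814 g formula = 27.79 wt% Si.
13.78% − 27.79% gives a difference of -14.01 percentage points.

-14.01 percentage points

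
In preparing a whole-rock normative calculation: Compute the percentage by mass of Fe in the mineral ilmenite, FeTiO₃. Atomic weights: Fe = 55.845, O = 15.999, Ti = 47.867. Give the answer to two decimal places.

Formula mass = 1·55.845 + 1·47.867 + 3·15.999 = 151.709 g/mol, of which 55.845 g is Fe.
So Fe makes up 55.845/151.709 = 0.3681 of the mass, i.e. 36.81%.

36.81 wt%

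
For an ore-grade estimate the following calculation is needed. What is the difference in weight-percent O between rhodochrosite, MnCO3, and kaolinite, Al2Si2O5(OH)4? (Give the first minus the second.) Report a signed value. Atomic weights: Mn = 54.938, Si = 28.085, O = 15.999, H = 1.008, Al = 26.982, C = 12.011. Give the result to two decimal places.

-14.02 percentage points

First mineral: 47.997 g O in 114.946 g formula = 41.76 wt% O.
Second mineral: 143.991 g O in 258.157 g formula = 55.78 wt% O.
41.76% − 55.78% gives a difference of -14.02 percentage points.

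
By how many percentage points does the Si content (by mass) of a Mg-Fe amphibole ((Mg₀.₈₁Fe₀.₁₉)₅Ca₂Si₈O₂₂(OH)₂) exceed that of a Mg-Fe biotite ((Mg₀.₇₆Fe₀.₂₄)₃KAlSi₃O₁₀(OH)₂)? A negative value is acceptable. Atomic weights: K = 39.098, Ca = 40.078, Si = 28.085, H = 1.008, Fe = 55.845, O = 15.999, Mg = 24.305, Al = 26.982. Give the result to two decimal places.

M((Mg₀.₈₁Fe₀.₁₉)₅Ca₂Si₈O₂₂(OH)₂) = 842.316 g/mol, so wt% Si = 224.680/842.316 × 100 = 26.67%.
M((Mg₀.₇₆Fe₀.₂₄)₃KAlSi₃O₁₀(OH)₂) = 439.963 g/mol, so wt% Si = 84.255/439.963 × 100 = 19.15%.
26.67 − 19.15 = 7.52 pp.

7.52 percentage points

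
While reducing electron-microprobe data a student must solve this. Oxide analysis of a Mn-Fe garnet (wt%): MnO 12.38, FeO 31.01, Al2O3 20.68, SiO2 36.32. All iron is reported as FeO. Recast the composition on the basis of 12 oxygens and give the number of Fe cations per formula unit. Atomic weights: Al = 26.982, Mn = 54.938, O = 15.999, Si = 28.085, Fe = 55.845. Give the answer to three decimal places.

MnO: 12.38/70.937 = 0.17452 mol → 0.17452 mol Mn, 0.17452 mol O.
FeO: 31.01/71.844 = 0.43163 mol → 0.43163 mol Fe, 0.43163 mol O.
Al2O3: 20.68/101.961 = 0.20282 mol → 0.40564 mol Al, 0.60846 mol O.
SiO2: 36.32/60.083 = 0.60450 mol → 0.60450 mol Si, 1.20900 mol O.
Total oxygen = 2.42361 mol. Normalization factor = 12/2.42361 = 4.95129.
Fe per 12 O = 0.43163 × 4.95129 = 2.137.

2.137 Fe apfu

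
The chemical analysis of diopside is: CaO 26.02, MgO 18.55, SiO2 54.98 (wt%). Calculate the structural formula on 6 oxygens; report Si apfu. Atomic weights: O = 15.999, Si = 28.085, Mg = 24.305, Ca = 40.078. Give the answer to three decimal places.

1.993 Si apfu

CaO: 26.02/56.077 = 0.46400 mol → 0.46400 mol Ca, 0.46400 mol O.
MgO: 18.55/40.304 = 0.46025 mol → 0.46025 mol Mg, 0.46025 mol O.
SiO2: 54.98/60.083 = 0.91507 mol → 0.91507 mol Si, 1.83014 mol O.
Total oxygen = 2.75439 mol. Normalization factor = 6/2.75439 = 2.17834.
Si per 6 O = 0.91507 × 2.17834 = 1.993.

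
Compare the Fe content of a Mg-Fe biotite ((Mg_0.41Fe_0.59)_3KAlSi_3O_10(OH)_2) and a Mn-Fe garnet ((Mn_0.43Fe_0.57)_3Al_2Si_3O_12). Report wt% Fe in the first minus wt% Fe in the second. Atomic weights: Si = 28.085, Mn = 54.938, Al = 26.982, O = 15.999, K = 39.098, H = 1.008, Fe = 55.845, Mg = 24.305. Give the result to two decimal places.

1.66 percentage points

First mineral: 98.846 g Fe in 473.080 g formula = 20.89 wt% Fe.
Second mineral: 95.495 g Fe in 496.572 g formula = 19.23 wt% Fe.
20.89% − 19.23% gives a difference of 1.66 percentage points.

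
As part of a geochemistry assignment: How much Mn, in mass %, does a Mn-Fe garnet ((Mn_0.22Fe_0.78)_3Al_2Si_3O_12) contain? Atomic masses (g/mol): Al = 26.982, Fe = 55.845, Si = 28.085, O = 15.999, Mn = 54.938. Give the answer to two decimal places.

7.29 mass %

M((Mn_0.22Fe_0.78)_3Al_2Si_3O_12) = 497.143 g/mol.
Mn contributes 0.66 × 54.938 = 36.259 g per mole.
36.259/497.143 = 0.0729 → 7.29%.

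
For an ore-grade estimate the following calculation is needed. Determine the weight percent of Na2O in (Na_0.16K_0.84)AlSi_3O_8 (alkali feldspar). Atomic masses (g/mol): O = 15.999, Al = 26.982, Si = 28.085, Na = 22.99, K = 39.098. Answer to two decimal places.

M((Na_0.16K_0.84)AlSi_3O_8) = 275.750 g/mol; M(Na2O) = 61.979 g/mol.
Moles Na2O per formula unit = 0.16 Na ÷ 2 = 0.0800.
Na2O fraction = (0.0800 × 61.979) / 275.750 = 4.958/275.750 = 0.0180.

1.80 wt%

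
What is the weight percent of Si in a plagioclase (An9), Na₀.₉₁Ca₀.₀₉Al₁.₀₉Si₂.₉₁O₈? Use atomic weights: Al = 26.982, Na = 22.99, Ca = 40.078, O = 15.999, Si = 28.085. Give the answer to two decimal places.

31.00 weight percent

Formula mass = 0.91·22.99 + 0.09·40.078 + 1.09·26.982 + 2.91·28.085 + 8·15.999 = 263.658 g/mol, of which 81.727 g is Si.
So Si makes up 81.727/263.658 = 0.3100 of the mass, i.e. 31.00%.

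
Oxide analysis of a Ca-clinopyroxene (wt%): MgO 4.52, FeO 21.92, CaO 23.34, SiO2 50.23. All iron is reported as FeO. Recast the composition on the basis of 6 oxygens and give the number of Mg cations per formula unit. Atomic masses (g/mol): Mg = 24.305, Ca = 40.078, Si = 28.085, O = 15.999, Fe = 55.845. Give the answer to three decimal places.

MgO: 4.52/40.304 = 0.11215 mol → 0.11215 mol Mg, 0.11215 mol O.
FeO: 21.92/71.844 = 0.30511 mol → 0.30511 mol Fe, 0.30511 mol O.
CaO: 23.34/56.077 = 0.41621 mol → 0.41621 mol Ca, 0.41621 mol O.
SiO2: 50.23/60.083 = 0.83601 mol → 0.83601 mol Si, 1.67202 mol O.
Total oxygen = 2.50549 mol. Normalization factor = 6/2.50549 = 2.39474.
Mg per 6 O = 0.11215 × 2.39474 = 0.269.

0.269 Mg apfu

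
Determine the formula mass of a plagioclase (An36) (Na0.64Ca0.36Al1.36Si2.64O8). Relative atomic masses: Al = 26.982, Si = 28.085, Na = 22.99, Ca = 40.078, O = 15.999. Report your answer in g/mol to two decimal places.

The formula mass is the sum 0.64*22.99 + 0.36*40.078 + 1.36*26.982 + 2.64*28.085 + 8*15.999.

267.97 g/mol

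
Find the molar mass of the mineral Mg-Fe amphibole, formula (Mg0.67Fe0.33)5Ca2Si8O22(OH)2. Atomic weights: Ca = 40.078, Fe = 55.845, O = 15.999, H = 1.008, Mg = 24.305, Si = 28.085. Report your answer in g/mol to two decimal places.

The formula mass is the sum 3.35·24.305 + 1.65·55.845 + 2·40.078 + 8·28.085 + 24·15.999 + 2·1.008.

864.39 g/mol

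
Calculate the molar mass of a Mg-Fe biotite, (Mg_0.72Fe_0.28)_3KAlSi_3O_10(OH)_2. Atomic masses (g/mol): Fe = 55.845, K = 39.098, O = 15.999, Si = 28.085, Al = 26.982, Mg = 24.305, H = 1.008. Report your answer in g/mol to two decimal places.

The formula mass is the sum 2.16·24.305 + 0.84·55.845 + 1·39.098 + 1·26.982 + 3·28.085 + 12·15.999 + 2·1.008.

443.75 g/mol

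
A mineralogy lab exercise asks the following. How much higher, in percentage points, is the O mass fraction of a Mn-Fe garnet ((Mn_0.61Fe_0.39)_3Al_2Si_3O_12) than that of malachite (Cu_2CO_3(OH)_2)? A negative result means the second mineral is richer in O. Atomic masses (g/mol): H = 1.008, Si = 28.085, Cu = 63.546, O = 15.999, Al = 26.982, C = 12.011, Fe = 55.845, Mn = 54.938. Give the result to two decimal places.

O in (Mn_0.61Fe_0.39)_3Al_2Si_3O_12: molar mass 496.082 g/mol; 12×15.999 = 191.988 g → 38.70 wt%.
O in Cu_2CO_3(OH)_2: molar mass 221.114 g/mol; 5×15.999 = 79.995 g → 36.18 wt%.
Difference = 38.70 − 36.18 = 2.52 percentage points.

2.52 percentage points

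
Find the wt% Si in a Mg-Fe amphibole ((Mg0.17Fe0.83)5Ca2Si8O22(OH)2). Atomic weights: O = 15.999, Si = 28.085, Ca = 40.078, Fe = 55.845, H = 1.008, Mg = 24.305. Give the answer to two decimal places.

23.82 wt%

Formula mass = 0.85×24.305 + 4.15×55.845 + 2×40.078 + 8×28.085 + 24×15.999 + 2×1.008 = 943.244 g/mol, of which 224.680 g is Si.
So Si makes up 224.680/943.244 = 0.2382 of the mass, i.e. 23.82%.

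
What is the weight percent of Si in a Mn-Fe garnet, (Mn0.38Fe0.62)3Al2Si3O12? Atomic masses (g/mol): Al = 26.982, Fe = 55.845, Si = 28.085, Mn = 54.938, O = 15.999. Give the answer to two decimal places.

16.96 weight percent

Molar mass of (Mn0.38Fe0.62)3Al2Si3O12: 1.14×54.938 + 1.86×55.845 + 2×26.982 + 3×28.085 + 12×15.999 = 496.708 g/mol.
Mass of Si per formula unit: 3 × 28.085 = 84.255 g.
Weight fraction Si = 84.255 / 496.708 = 0.1696.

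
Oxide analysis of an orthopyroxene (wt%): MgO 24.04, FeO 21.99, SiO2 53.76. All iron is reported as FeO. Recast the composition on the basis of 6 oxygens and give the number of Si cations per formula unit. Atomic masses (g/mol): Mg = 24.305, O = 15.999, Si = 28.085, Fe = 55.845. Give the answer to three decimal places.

24.04 wt% MgO ÷ 40.304 g/mol = 0.59647 mol, giving 0.59647 Mg and 0.59647 O.
21.99 wt% FeO ÷ 71.844 g/mol = 0.30608 mol, giving 0.30608 Fe and 0.30608 O.
53.76 wt% SiO2 ÷ 60.083 g/mol = 0.89476 mol, giving 0.89476 Si and 1.78952 O.
Oxygen sums to 2.69207; scaling by 6/2.69207 = 2.22877 puts the formula on 6 O.
Si: 0.89476 × 2.22877 = 1.994 atoms per formula unit.

1.994 Si apfu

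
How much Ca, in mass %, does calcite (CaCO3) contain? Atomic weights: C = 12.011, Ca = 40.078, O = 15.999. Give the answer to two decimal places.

40.04 mass %

M(CaCO3) = 100.086 g/mol.
Ca contributes 1 × 40.078 = 40.078 g per mole.
40.078/100.086 = 0.4004 → 40.04%.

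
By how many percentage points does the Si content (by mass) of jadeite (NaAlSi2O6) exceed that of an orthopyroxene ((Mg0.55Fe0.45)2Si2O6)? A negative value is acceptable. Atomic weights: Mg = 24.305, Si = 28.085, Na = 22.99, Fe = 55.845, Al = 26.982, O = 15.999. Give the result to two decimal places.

First mineral: 56.170 g Si in 202.136 g formula = 27.79 wt% Si.
Second mineral: 56.170 g Si in 229.160 g formula = 24.51 wt% Si.
27.79% − 24.51% gives a difference of 3.28 percentage points.

3.28 percentage points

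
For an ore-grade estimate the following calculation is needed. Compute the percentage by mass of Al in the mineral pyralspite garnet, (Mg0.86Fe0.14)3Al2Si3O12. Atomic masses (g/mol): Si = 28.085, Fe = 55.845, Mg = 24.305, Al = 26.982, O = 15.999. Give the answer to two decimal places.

Formula mass = 2.58×24.305 + 0.42×55.845 + 2×26.982 + 3×28.085 + 12×15.999 = 416.369 g/mol, of which 53.964 g is Al.
So Al makes up 53.964/416.369 = 0.1296 of the mass, i.e. 12.96%.

12.96 wt%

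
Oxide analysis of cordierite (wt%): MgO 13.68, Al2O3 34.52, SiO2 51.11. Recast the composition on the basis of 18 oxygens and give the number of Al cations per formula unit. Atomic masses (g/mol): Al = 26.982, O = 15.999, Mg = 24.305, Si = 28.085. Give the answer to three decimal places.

3.988 Al apfu

MgO: 13.68/40.304 = 0.33942 mol → 0.33942 mol Mg, 0.33942 mol O.
Al2O3: 34.52/101.961 = 0.33856 mol → 0.67712 mol Al, 1.01568 mol O.
SiO2: 51.11/60.083 = 0.85066 mol → 0.85066 mol Si, 1.70132 mol O.
Total oxygen = 3.05642 mol. Normalization factor = 18/3.05642 = 5.88924.
Al per 18 O = 0.67712 × 5.88924 = 3.988.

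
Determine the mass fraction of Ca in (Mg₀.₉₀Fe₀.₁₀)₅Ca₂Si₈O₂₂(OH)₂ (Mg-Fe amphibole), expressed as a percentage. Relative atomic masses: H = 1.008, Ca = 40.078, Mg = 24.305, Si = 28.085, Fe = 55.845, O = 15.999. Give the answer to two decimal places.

M((Mg₀.₉₀Fe₀.₁₀)₅Ca₂Si₈O₂₂(OH)₂) = 828.123 g/mol.
Ca contributes 2 × 40.078 = 80.156 g per mole.
80.156/828.123 = 0.0968 → 9.68%.

9.68 mass %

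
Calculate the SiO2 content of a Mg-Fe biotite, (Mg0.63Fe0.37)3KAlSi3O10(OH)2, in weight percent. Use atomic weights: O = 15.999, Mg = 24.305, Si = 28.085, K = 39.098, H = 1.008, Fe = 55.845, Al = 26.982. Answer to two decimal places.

Molar mass of (Mg0.63Fe0.37)3KAlSi3O10(OH)2 = 1.89×24.305 + 1.11×55.845 + 1×39.098 + 1×26.982 + 3×28.085 + 12×15.999 + 2×1.008 = 452.263 g/mol.
Each formula unit contains 3 Si, equivalent to 3/1 = 3.0000 mol SiO2.
M(SiO2) = 1×28.085 + 2×15.999 = 60.083 g/mol.
Mass of SiO2 per formula unit = 3.0000 × 60.083 = 180.249 g.
SiO2 wt% = 180.249 / 452.263 × 100 = 39.85%.

39.85 wt%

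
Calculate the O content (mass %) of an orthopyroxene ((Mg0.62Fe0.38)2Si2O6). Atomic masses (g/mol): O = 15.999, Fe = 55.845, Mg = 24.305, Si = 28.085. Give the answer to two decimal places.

42.71 mass %

Molar mass of (Mg0.62Fe0.38)2Si2O6: 1.24×24.305 + 0.76×55.845 + 2×28.085 + 6×15.999 = 224.744 g/mol.
Mass of O per formula unit: 6 × 15.999 = 95.994 g.
Weight fraction O = 95.994 / 224.744 = 0.4271.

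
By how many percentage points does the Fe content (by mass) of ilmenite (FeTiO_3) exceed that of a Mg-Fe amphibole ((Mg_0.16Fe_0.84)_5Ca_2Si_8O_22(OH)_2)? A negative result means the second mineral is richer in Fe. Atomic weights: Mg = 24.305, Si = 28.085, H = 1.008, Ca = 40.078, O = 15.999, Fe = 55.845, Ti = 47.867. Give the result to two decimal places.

11.99 percentage points

Fe in FeTiO_3: molar mass 151.709 g/mol; 1×55.845 = 55.845 g → 36.81 wt%.
Fe in (Mg_0.16Fe_0.84)_5Ca_2Si_8O_22(OH)_2: molar mass 944.821 g/mol; 4.20×55.845 = 234.549 g → 24.82 wt%.
Difference = 36.81 − 24.82 = 11.99 percentage points.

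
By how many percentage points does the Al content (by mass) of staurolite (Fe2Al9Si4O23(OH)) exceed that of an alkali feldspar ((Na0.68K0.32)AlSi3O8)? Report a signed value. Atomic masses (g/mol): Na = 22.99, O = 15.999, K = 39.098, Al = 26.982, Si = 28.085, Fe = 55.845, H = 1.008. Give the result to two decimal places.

18.42 percentage points

First mineral: 242.838 g Al in 851.852 g formula = 28.51 wt% Al.
Second mineral: 26.982 g Al in 267.374 g formula = 10.09 wt% Al.
28.51% − 10.09% gives a difference of 18.42 percentage points.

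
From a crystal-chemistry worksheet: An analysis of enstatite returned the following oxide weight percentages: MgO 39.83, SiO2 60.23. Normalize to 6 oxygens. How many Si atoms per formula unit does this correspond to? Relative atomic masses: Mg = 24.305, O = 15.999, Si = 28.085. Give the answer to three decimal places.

2.009 Si apfu

MgO: 39.83/40.304 = 0.98824 mol → 0.98824 mol Mg, 0.98824 mol O.
SiO2: 60.23/60.083 = 1.00245 mol → 1.00245 mol Si, 2.00490 mol O.
Total oxygen = 2.99314 mol. Normalization factor = 6/2.99314 = 2.00458.
Si per 6 O = 1.00245 × 2.00458 = 2.009.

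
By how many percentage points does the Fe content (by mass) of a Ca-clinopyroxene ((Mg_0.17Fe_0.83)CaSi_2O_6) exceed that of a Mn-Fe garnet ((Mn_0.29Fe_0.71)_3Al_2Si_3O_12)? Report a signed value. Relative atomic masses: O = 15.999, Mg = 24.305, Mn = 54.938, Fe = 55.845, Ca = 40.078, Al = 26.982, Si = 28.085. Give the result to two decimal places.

-4.84 percentage points

M((Mg_0.17Fe_0.83)CaSi_2O_6) = 242.725 g/mol, so wt% Fe = 46.351/242.725 × 100 = 19.10%.
M((Mn_0.29Fe_0.71)_3Al_2Si_3O_12) = 496.953 g/mol, so wt% Fe = 118.950/496.953 × 100 = 23.94%.
19.10 − 23.94 = -4.84 pp.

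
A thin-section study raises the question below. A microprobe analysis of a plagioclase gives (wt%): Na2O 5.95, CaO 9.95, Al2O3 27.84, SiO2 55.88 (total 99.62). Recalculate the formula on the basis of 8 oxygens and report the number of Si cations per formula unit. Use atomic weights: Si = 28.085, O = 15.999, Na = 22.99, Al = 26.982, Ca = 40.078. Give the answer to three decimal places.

Na2O: 5.95/61.979 = 0.09600 mol → 0.19200 mol Na, 0.09600 mol O.
CaO: 9.95/56.077 = 0.17743 mol → 0.17743 mol Ca, 0.17743 mol O.
Al2O3: 27.84/101.961 = 0.27305 mol → 0.54610 mol Al, 0.81915 mol O.
SiO2: 55.88/60.083 = 0.93005 mol → 0.93005 mol Si, 1.86010 mol O.
Total oxygen = 2.95268 mol. Normalization factor = 8/2.95268 = 2.70940.
Si per 8 O = 0.93005 × 2.70940 = 2.520.

2.520 Si apfu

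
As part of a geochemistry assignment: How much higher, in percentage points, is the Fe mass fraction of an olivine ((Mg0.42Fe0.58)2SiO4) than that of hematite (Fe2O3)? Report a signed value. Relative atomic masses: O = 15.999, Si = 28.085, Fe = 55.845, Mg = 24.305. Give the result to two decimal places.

-33.40 percentage points

M((Mg0.42Fe0.58)2SiO4) = 177.277 g/mol, so wt% Fe = 64.780/177.277 × 100 = 36.54%.
M(Fe2O3) = 159.687 g/mol, so wt% Fe = 111.690/159.687 × 100 = 69.94%.
36.54 − 69.94 = -33.40 pp.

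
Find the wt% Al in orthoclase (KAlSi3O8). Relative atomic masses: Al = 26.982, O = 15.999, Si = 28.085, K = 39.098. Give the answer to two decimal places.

9.69 wt%

Molar mass of KAlSi3O8: 1·39.098 + 1·26.982 + 3·28.085 + 8·15.999 = 278.327 g/mol.
Mass of Al per formula unit: 1 × 26.982 = 26.982 g.
Weight fraction Al = 26.982 / 278.327 = 0.0969.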